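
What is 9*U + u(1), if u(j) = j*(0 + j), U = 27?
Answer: 244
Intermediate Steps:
u(j) = j² (u(j) = j*j = j²)
9*U + u(1) = 9*27 + 1² = 243 + 1 = 244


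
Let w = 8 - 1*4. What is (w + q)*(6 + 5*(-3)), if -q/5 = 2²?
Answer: 144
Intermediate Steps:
q = -20 (q = -5*2² = -5*4 = -20)
w = 4 (w = 8 - 4 = 4)
(w + q)*(6 + 5*(-3)) = (4 - 20)*(6 + 5*(-3)) = -16*(6 - 15) = -16*(-9) = 144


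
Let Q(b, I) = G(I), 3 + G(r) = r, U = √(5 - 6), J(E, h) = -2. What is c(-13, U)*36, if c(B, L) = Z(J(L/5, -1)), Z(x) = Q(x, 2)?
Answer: -36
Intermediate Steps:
U = I (U = √(-1) = I ≈ 1.0*I)
G(r) = -3 + r
Q(b, I) = -3 + I
Z(x) = -1 (Z(x) = -3 + 2 = -1)
c(B, L) = -1
c(-13, U)*36 = -1*36 = -36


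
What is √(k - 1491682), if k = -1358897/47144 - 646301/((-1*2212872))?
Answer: I*√3963602115138532368292278/1630056837 ≈ 1221.4*I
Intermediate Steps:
k = -46509311060/1630056837 (k = -1358897*1/47144 - 646301/(-2212872) = -1358897/47144 - 646301*(-1/2212872) = -1358897/47144 + 646301/2212872 = -46509311060/1630056837 ≈ -28.532)
√(k - 1491682) = √(-46509311060/1630056837 - 1491682) = √(-2431572952040894/1630056837) = I*√3963602115138532368292278/1630056837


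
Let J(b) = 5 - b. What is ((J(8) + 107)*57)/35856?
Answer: 247/1494 ≈ 0.16533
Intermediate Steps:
((J(8) + 107)*57)/35856 = (((5 - 1*8) + 107)*57)/35856 = (((5 - 8) + 107)*57)*(1/35856) = ((-3 + 107)*57)*(1/35856) = (104*57)*(1/35856) = 5928*(1/35856) = 247/1494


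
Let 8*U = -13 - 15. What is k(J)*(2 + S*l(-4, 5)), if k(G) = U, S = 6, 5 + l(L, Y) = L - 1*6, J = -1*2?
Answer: 308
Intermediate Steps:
J = -2
l(L, Y) = -11 + L (l(L, Y) = -5 + (L - 1*6) = -5 + (L - 6) = -5 + (-6 + L) = -11 + L)
U = -7/2 (U = (-13 - 15)/8 = (⅛)*(-28) = -7/2 ≈ -3.5000)
k(G) = -7/2
k(J)*(2 + S*l(-4, 5)) = -7*(2 + 6*(-11 - 4))/2 = -7*(2 + 6*(-15))/2 = -7*(2 - 90)/2 = -7/2*(-88) = 308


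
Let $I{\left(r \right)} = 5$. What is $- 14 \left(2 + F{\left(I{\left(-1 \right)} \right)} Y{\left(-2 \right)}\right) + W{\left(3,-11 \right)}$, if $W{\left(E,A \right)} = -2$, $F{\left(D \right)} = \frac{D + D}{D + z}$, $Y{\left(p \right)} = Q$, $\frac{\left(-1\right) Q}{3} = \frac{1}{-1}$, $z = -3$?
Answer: $-240$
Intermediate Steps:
$Q = 3$ ($Q = - \frac{3}{-1} = \left(-3\right) \left(-1\right) = 3$)
$Y{\left(p \right)} = 3$
$F{\left(D \right)} = \frac{2 D}{-3 + D}$ ($F{\left(D \right)} = \frac{D + D}{D - 3} = \frac{2 D}{-3 + D}$)
$- 14 \left(2 + F{\left(I{\left(-1 \right)} \right)} Y{\left(-2 \right)}\right) + W{\left(3,-11 \right)} = - 14 \left(2 + 2 \cdot 5 \frac{1}{-3 + 5} \cdot 3\right) - 2 = - 14 \left(2 + 2 \cdot 5 \cdot \frac{1}{2} \cdot 3\right) - 2 = - 14 \left(2 + 5 \cdot 3\right) - 2 = - 14 \left(2 + 15\right) - 2 = \left(-14\right) 17 - 2 = -238 - 2 = -240$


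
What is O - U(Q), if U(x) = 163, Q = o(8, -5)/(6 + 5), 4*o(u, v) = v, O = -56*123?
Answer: -7051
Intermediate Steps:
O = -6888
o(u, v) = v/4
Q = -5/44 (Q = ((1/4)*(-5))/(6 + 5) = -5/4/11 = -5/4*1/11 = -5/44 ≈ -0.11364)
O - U(Q) = -6888 - 1*163 = -6888 - 163 = -7051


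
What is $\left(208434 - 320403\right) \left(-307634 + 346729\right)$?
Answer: $-4377428055$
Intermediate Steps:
$\left(208434 - 320403\right) \left(-307634 + 346729\right) = \left(-111969\right) 39095 = -4377428055$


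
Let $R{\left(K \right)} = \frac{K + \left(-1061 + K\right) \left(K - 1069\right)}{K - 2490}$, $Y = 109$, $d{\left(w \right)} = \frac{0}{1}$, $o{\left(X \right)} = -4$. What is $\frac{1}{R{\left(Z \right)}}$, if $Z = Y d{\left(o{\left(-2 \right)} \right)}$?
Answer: $- \frac{2490}{1134209} \approx -0.0021954$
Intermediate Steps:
$d{\left(w \right)} = 0$ ($d{\left(w \right)} = 0 \cdot 1 = 0$)
$Z = 0$ ($Z = 109 \cdot 0 = 0$)
$R{\left(K \right)} = \frac{K + \left(-1069 + K\right) \left(-1061 + K\right)}{-2490 + K}$ ($R{\left(K \right)} = \frac{K + \left(-1061 + K\right) \left(-1069 + K\right)}{-2490 + K} = \frac{K + \left(-1069 + K\right) \left(-1061 + K\right)}{-2490 + K}$)
$\frac{1}{R{\left(Z \right)}} = \frac{1}{\frac{1}{-2490 + 0} \left(1134209 + 0^{2} - 0\right)} = \frac{1}{\frac{1}{-2490} \left(1134209 + 0 + 0\right)} = \frac{1}{\left(- \frac{1}{2490}\right) 1134209} = \frac{1}{- \frac{1134209}{2490}} = - \frac{2490}{1134209}$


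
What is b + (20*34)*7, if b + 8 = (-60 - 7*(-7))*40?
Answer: 4312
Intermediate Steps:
b = -448 (b = -8 + (-60 - 7*(-7))*40 = -8 + (-60 + 49)*40 = -8 - 11*40 = -8 - 440 = -448)
b + (20*34)*7 = -448 + (20*34)*7 = -448 + 680*7 = -448 + 4760 = 4312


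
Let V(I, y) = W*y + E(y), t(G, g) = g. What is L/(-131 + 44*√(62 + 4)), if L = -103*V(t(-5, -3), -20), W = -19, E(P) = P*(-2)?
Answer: -1133412/22123 - 380688*√66/22123 ≈ -191.03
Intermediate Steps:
E(P) = -2*P
V(I, y) = -21*y (V(I, y) = -19*y - 2*y = -21*y)
L = -43260 (L = -(-2163)*(-20) = -103*420 = -43260)
L/(-131 + 44*√(62 + 4)) = -43260/(-131 + 44*√(62 + 4)) = -43260/(-131 + 44*√66)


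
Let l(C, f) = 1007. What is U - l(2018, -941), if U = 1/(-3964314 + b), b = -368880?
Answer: -4363526359/4333194 ≈ -1007.0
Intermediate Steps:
U = -1/4333194 (U = 1/(-3964314 - 368880) = 1/(-4333194) = -1/4333194 ≈ -2.3078e-7)
U - l(2018, -941) = -1/4333194 - 1*1007 = -1/4333194 - 1007 = -4363526359/4333194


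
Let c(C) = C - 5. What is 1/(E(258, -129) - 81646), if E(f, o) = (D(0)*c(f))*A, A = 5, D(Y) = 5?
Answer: -1/75321 ≈ -1.3277e-5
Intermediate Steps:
c(C) = -5 + C
E(f, o) = -125 + 25*f (E(f, o) = (5*(-5 + f))*5 = (-25 + 5*f)*5 = -125 + 25*f)
1/(E(258, -129) - 81646) = 1/((-125 + 25*258) - 81646) = 1/((-125 + 6450) - 81646) = 1/(6325 - 81646) = 1/(-75321) = -1/75321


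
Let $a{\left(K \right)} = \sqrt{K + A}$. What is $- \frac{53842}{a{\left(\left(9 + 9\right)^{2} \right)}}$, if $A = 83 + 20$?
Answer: $- \frac{53842 \sqrt{427}}{427} \approx -2605.6$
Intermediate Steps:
$A = 103$
$a{\left(K \right)} = \sqrt{103 + K}$ ($a{\left(K \right)} = \sqrt{K + 103} = \sqrt{103 + K}$)
$- \frac{53842}{a{\left(\left(9 + 9\right)^{2} \right)}} = - \frac{53842}{\sqrt{103 + \left(9 + 9\right)^{2}}} = - \frac{53842}{\sqrt{103 + 18^{2}}} = - \frac{53842}{\sqrt{103 + 324}} = - \frac{53842}{\sqrt{427}} = - 53842 \frac{\sqrt{427}}{427} = - \frac{53842 \sqrt{427}}{427}$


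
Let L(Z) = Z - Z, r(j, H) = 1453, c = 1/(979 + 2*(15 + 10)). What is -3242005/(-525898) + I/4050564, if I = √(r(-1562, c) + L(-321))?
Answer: 3242005/525898 + √1453/4050564 ≈ 6.1647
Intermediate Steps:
c = 1/1029 (c = 1/(979 + 2*25) = 1/(979 + 50) = 1/1029 ≈ 0.00097182)
L(Z) = 0
I = √1453 (I = √(1453 + 0) = √1453 ≈ 38.118)
-3242005/(-525898) + I/4050564 = -3242005/(-525898) + √1453/4050564 = -3242005*(-1/525898) + √1453*(1/4050564) = 3242005/525898 + √1453/4050564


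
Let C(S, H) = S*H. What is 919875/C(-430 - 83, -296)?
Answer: 306625/50616 ≈ 6.0579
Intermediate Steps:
C(S, H) = H*S
919875/C(-430 - 83, -296) = 919875/((-296*(-430 - 83))) = 919875/((-296*(-513))) = 919875/151848 = 919875*(1/151848) = 306625/50616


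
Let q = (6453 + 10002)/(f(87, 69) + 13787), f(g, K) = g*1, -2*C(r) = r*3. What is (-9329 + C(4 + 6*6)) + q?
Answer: -130246531/13874 ≈ -9387.8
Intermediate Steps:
C(r) = -3*r/2 (C(r) = -r*3/2 = -3*r/2)
f(g, K) = g
q = 16455/13874 (q = (6453 + 10002)/(87 + 13787) = 16455/13874 ≈ 1.1860)
(-9329 + C(4 + 6*6)) + q = (-9329 - 3*(4 + 6*6)/2) + 16455/13874 = (-9329 - 3*(4 + 36)/2) + 16455/13874 = (-9329 - 3/2*40) + 16455/13874 = (-9329 - 60) + 16455/13874 = -9389 + 16455/13874 = -130246531/13874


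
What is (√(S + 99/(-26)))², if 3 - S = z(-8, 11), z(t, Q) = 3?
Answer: -99/26 ≈ -3.8077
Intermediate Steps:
S = 0 (S = 3 - 1*3 = 3 - 3 = 0)
(√(S + 99/(-26)))² = (√(0 + 99/(-26)))² = (√(0 + 99*(-1/26)))² = (√(0 - 99/26))² = (√(-99/26))² = (3*I*√286/26)² = -99/26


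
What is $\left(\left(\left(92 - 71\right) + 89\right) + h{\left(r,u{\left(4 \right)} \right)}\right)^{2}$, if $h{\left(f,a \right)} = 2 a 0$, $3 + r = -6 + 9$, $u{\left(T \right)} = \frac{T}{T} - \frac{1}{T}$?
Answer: $12100$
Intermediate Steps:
$u{\left(T \right)} = 1 - \frac{1}{T}$
$r = 0$ ($r = -3 + \left(-6 + 9\right) = -3 + 3 = 0$)
$h{\left(f,a \right)} = 0$
$\left(\left(\left(92 - 71\right) + 89\right) + h{\left(r,u{\left(4 \right)} \right)}\right)^{2} = \left(\left(\left(92 - 71\right) + 89\right) + 0\right)^{2} = \left(\left(21 + 89\right) + 0\right)^{2} = \left(110 + 0\right)^{2} = 110^{2} = 12100$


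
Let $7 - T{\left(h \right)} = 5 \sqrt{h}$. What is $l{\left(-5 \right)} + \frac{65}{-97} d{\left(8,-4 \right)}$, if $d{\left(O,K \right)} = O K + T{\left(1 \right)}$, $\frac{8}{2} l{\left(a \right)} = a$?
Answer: $\frac{7315}{388} \approx 18.853$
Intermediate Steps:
$l{\left(a \right)} = \frac{a}{4}$
$T{\left(h \right)} = 7 - 5 \sqrt{h}$
$d{\left(O,K \right)} = 2 + K O$ ($d{\left(O,K \right)} = O K + \left(7 - 5 \sqrt{1}\right) = K O + \left(7 - 5\right) = K O + 2 = 2 + K O$)
$l{\left(-5 \right)} + \frac{65}{-97} d{\left(8,-4 \right)} = \frac{1}{4} \left(-5\right) + \frac{65}{-97} \left(2 - 32\right) = - \frac{5}{4} + 65 \left(- \frac{1}{97}\right) \left(2 - 32\right) = - \frac{5}{4} - - \frac{1950}{97} = - \frac{5}{4} + \frac{1950}{97} = \frac{7315}{388}$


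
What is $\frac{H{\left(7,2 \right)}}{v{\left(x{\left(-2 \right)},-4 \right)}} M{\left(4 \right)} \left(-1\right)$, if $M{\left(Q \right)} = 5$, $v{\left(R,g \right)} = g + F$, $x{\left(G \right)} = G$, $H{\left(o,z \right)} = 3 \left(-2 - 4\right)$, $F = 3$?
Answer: $-90$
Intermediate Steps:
$H{\left(o,z \right)} = -18$ ($H{\left(o,z \right)} = 3 \left(-6\right) = -18$)
$v{\left(R,g \right)} = 3 + g$ ($v{\left(R,g \right)} = g + 3 = 3 + g$)
$\frac{H{\left(7,2 \right)}}{v{\left(x{\left(-2 \right)},-4 \right)}} M{\left(4 \right)} \left(-1\right) = - \frac{18}{3 - 4} \cdot 5 \left(-1\right) = - \frac{18}{-1} \cdot 5 \left(-1\right) = \left(-18\right) \left(-1\right) 5 \left(-1\right) = 18 \cdot 5 \left(-1\right) = 90 \left(-1\right) = -90$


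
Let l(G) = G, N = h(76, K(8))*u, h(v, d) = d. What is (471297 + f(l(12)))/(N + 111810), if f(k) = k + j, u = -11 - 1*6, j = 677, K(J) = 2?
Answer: 235993/55888 ≈ 4.2226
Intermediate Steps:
u = -17 (u = -11 - 6 = -17)
N = -34 (N = 2*(-17) = -34)
f(k) = 677 + k (f(k) = k + 677 = 677 + k)
(471297 + f(l(12)))/(N + 111810) = (471297 + (677 + 12))/(-34 + 111810) = (471297 + 689)/111776 = 471986*(1/111776) = 235993/55888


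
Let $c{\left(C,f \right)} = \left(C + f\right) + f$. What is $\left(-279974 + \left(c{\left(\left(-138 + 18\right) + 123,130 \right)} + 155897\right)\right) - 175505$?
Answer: $-299319$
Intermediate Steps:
$c{\left(C,f \right)} = C + 2 f$
$\left(-279974 + \left(c{\left(\left(-138 + 18\right) + 123,130 \right)} + 155897\right)\right) - 175505 = \left(-279974 + \left(\left(\left(\left(-138 + 18\right) + 123\right) + 2 \cdot 130\right) + 155897\right)\right) - 175505 = \left(-279974 + \left(\left(\left(-120 + 123\right) + 260\right) + 155897\right)\right) - 175505 = \left(-279974 + \left(\left(3 + 260\right) + 155897\right)\right) - 175505 = \left(-279974 + \left(263 + 155897\right)\right) - 175505 = \left(-279974 + 156160\right) - 175505 = -123814 - 175505 = -299319$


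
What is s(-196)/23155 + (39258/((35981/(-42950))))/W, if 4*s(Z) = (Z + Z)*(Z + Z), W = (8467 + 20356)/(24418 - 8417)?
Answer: -56788822892217772/2183054164115 ≈ -26013.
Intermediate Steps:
W = 28823/16001 ≈ 1.8013
s(Z) = Z² (s(Z) = ((Z + Z)*(Z + Z))/4 = ((2*Z)*(2*Z))/4 = (4*Z²)/4 = Z²)
s(-196)/23155 + (39258/((35981/(-42950))))/W = (-196)²/23155 + (39258/((35981/(-42950))))/(28823/16001) = 38416*(1/23155) + (39258/((35981*(-1/42950))))*(16001/28823) = 38416/23155 + (39258/(-35981/42950))*(16001/28823) = 38416/23155 + (39258*(-42950/35981))*(16001/28823) = 38416/23155 - 1686131100/35981*16001/28823 = 38416/23155 - 26979783731100/1037080363 = -56788822892217772/2183054164115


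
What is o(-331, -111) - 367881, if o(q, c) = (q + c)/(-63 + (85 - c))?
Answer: -48928615/133 ≈ -3.6788e+5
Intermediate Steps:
o(q, c) = (c + q)/(22 - c)
o(-331, -111) - 367881 = (-1*(-111) - 1*(-331))/(-22 - 111) - 367881 = (111 + 331)/(-133) - 367881 = -1/133*442 - 367881 = -442/133 - 367881 = -48928615/133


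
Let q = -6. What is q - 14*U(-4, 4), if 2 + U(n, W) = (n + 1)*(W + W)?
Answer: 358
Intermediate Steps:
U(n, W) = -2 + 2*W*(1 + n) (U(n, W) = -2 + (n + 1)*(W + W) = -2 + (1 + n)*(2*W) = -2 + 2*W*(1 + n))
q - 14*U(-4, 4) = -6 - 14*(-2 + 2*4 + 2*4*(-4)) = -6 - 14*(-2 + 8 - 32) = -6 - 14*(-26) = -6 + 364 = 358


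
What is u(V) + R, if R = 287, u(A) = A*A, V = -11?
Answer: 408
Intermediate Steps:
u(A) = A**2
u(V) + R = (-11)**2 + 287 = 121 + 287 = 408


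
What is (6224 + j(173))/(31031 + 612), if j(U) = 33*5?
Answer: 6389/31643 ≈ 0.20191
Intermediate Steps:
j(U) = 165
(6224 + j(173))/(31031 + 612) = (6224 + 165)/(31031 + 612) = 6389/31643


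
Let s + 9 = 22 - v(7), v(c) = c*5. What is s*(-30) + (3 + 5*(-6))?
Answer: 633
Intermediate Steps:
v(c) = 5*c
s = -22 (s = -9 + (22 - 5*7) = -9 + (22 - 1*35) = -9 + (22 - 35) = -9 - 13 = -22)
s*(-30) + (3 + 5*(-6)) = -22*(-30) + (3 + 5*(-6)) = 660 + (3 - 30) = 660 - 27 = 633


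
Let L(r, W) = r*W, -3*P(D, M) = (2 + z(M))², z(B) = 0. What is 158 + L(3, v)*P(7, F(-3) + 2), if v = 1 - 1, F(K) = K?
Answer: 158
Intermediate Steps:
v = 0
P(D, M) = -4/3 (P(D, M) = -(2 + 0)²/3 = -⅓*2² = -⅓*4 = -4/3)
L(r, W) = W*r
158 + L(3, v)*P(7, F(-3) + 2) = 158 + (0*3)*(-4/3) = 158 + 0*(-4/3) = 158 + 0 = 158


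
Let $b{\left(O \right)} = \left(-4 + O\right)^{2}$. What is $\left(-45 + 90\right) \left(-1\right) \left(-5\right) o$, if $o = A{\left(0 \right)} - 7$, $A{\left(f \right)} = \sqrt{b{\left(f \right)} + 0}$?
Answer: $-675$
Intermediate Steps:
$A{\left(f \right)} = \sqrt{\left(-4 + f\right)^{2}}$ ($A{\left(f \right)} = \sqrt{\left(-4 + f\right)^{2} + 0} = \sqrt{\left(-4 + f\right)^{2}}$)
$o = -3$ ($o = \sqrt{\left(-4 + 0\right)^{2}} - 7 = \sqrt{\left(-4\right)^{2}} - 7 = \sqrt{16} - 7 = 4 - 7 = -3$)
$\left(-45 + 90\right) \left(-1\right) \left(-5\right) o = \left(-45 + 90\right) \left(-1\right) \left(-5\right) \left(-3\right) = 45 \cdot 5 \left(-3\right) = 45 \left(-15\right) = -675$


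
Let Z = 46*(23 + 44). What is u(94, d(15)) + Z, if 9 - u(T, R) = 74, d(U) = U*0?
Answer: 3017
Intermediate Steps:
d(U) = 0
u(T, R) = -65 (u(T, R) = 9 - 1*74 = 9 - 74 = -65)
Z = 3082 (Z = 46*67 = 3082)
u(94, d(15)) + Z = -65 + 3082 = 3017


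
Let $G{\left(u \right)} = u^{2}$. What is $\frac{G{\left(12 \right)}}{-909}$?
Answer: $- \frac{16}{101} \approx -0.15842$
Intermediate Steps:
$\frac{G{\left(12 \right)}}{-909} = \frac{12^{2}}{-909} = 144 \left(- \frac{1}{909}\right) = - \frac{16}{101}$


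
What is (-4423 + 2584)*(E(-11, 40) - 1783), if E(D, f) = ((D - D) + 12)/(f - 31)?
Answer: 3276485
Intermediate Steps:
E(D, f) = 12/(-31 + f) (E(D, f) = (0 + 12)/(-31 + f) = 12/(-31 + f))
(-4423 + 2584)*(E(-11, 40) - 1783) = (-4423 + 2584)*(12/(-31 + 40) - 1783) = -1839*(12/9 - 1783) = -1839*(12*(1/9) - 1783) = -1839*(4/3 - 1783) = -1839*(-5345/3) = 3276485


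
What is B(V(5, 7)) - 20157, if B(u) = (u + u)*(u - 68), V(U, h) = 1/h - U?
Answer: -953013/49 ≈ -19449.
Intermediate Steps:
B(u) = 2*u*(-68 + u) (B(u) = (2*u)*(-68 + u) = 2*u*(-68 + u))
B(V(5, 7)) - 20157 = 2*(1/7 - 1*5)*(-68 + (1/7 - 1*5)) - 20157 = 2*(⅐ - 5)*(-68 + (⅐ - 5)) - 20157 = 2*(-34/7)*(-68 - 34/7) - 20157 = 2*(-34/7)*(-510/7) - 20157 = 34680/49 - 20157 = -953013/49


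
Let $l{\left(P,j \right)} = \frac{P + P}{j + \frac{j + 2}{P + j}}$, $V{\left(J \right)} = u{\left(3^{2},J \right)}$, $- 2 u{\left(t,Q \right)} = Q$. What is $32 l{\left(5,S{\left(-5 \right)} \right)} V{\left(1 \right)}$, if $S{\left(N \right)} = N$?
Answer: $0$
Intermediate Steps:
$u{\left(t,Q \right)} = - \frac{Q}{2}$
$V{\left(J \right)} = - \frac{J}{2}$
$l{\left(P,j \right)} = \frac{2 P}{j + \frac{2 + j}{P + j}}$
$32 l{\left(5,S{\left(-5 \right)} \right)} V{\left(1 \right)} = 32 \cdot 2 \cdot 5 \frac{1}{2 - 5 + \left(-5\right)^{2} + 5 \left(-5\right)} \left(5 - 5\right) \left(\left(- \frac{1}{2}\right) 1\right) = 32 \cdot 2 \cdot 5 \frac{1}{2 - 5 + 25 - 25} \cdot 0 \left(- \frac{1}{2}\right) = 32 \cdot 2 \cdot 5 \frac{1}{-3} \cdot 0 \left(- \frac{1}{2}\right) = 32 \cdot 2 \cdot 5 \left(- \frac{1}{3}\right) 0 \left(- \frac{1}{2}\right) = 32 \cdot 0 \left(- \frac{1}{2}\right) = 0 \left(- \frac{1}{2}\right) = 0$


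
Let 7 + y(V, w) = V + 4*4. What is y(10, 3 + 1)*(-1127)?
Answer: -21413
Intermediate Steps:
y(V, w) = 9 + V (y(V, w) = -7 + (V + 4*4) = -7 + (V + 16) = -7 + (16 + V) = 9 + V)
y(10, 3 + 1)*(-1127) = (9 + 10)*(-1127) = 19*(-1127) = -21413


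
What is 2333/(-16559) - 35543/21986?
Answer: -639849875/364066174 ≈ -1.7575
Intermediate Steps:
2333/(-16559) - 35543/21986 = 2333*(-1/16559) - 35543*1/21986 = -2333/16559 - 35543/21986 = -639849875/364066174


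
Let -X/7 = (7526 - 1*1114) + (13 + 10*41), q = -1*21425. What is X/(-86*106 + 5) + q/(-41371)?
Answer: 2174598670/376931181 ≈ 5.7692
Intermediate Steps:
q = -21425
X = -47845 (X = -7*((7526 - 1*1114) + (13 + 10*41)) = -7*((7526 - 1114) + (13 + 410)) = -7*(6412 + 423) = -7*6835 = -47845)
X/(-86*106 + 5) + q/(-41371) = -47845/(-86*106 + 5) - 21425/(-41371) = -47845/(-9116 + 5) - 21425*(-1/41371) = -47845/(-9111) + 21425/41371 = -47845*(-1/9111) + 21425/41371 = 47845/9111 + 21425/41371 = 2174598670/376931181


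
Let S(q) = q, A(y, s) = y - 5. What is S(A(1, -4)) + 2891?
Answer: 2887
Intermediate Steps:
A(y, s) = -5 + y
S(A(1, -4)) + 2891 = (-5 + 1) + 2891 = -4 + 2891 = 2887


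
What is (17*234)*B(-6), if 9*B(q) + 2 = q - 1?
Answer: -3978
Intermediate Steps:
B(q) = -⅓ + q/9 (B(q) = -2/9 + (q - 1)/9 = -2/9 + (-1 + q)/9 = -2/9 + (-⅑ + q/9) = -⅓ + q/9)
(17*234)*B(-6) = (17*234)*(-⅓ + (⅑)*(-6)) = 3978*(-⅓ - ⅔) = 3978*(-1) = -3978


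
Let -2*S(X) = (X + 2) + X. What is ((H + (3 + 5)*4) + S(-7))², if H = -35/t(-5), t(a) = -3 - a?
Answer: 1681/4 ≈ 420.25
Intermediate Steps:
S(X) = -1 - X (S(X) = -((X + 2) + X)/2 = -((2 + X) + X)/2 = -(2 + 2*X)/2 = -1 - X)
H = -35/2 (H = -35/(-3 - 1*(-5)) = -35/(-3 + 5) = -35/2 ≈ -17.500)
((H + (3 + 5)*4) + S(-7))² = ((-35/2 + (3 + 5)*4) + (-1 - 1*(-7)))² = ((-35/2 + 8*4) + (-1 + 7))² = ((-35/2 + 32) + 6)² = (29/2 + 6)² = (41/2)² = 1681/4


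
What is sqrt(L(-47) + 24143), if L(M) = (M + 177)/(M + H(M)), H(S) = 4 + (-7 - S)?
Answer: sqrt(216897)/3 ≈ 155.24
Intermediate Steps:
H(S) = -3 - S
L(M) = -59 - M/3 (L(M) = (M + 177)/(M + (-3 - M)) = (177 + M)/(-3) = (177 + M)*(-1/3) = -59 - M/3)
sqrt(L(-47) + 24143) = sqrt((-59 - 1/3*(-47)) + 24143) = sqrt((-59 + 47/3) + 24143) = sqrt(-130/3 + 24143) = sqrt(72299/3) = sqrt(216897)/3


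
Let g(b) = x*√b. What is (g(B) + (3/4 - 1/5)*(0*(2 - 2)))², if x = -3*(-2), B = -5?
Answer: -180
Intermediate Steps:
x = 6
g(b) = 6*√b
(g(B) + (3/4 - 1/5)*(0*(2 - 2)))² = (6*√(-5) + (3/4 - 1/5)*(0*(2 - 2)))² = (6*(I*√5) + (3*(¼) - 1*⅕)*(0*0))² = (6*I*√5 + (¾ - ⅕)*0)² = (6*I*√5 + (11/20)*0)² = (6*I*√5 + 0)² = (6*I*√5)² = -180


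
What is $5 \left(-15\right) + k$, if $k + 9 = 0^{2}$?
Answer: $-84$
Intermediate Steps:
$k = -9$ ($k = -9 + 0^{2} = -9 + 0 = -9$)
$5 \left(-15\right) + k = 5 \left(-15\right) - 9 = -75 - 9 = -84$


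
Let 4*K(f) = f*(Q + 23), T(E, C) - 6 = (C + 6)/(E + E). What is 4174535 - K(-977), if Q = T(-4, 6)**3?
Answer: 134477121/32 ≈ 4.2024e+6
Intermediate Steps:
T(E, C) = 6 + (6 + C)/(2*E) (T(E, C) = 6 + (C + 6)/(E + E) = 6 + (6 + C)/((2*E)) = 6 + (6 + C)*(1/(2*E)) = 6 + (6 + C)/(2*E))
Q = 729/8 (Q = ((1/2)*(6 + 6 + 12*(-4))/(-4))**3 = ((1/2)*(-1/4)*(6 + 6 - 48))**3 = ((1/2)*(-1/4)*(-36))**3 = (9/2)**3 = 729/8 ≈ 91.125)
K(f) = 913*f/32 (K(f) = (f*(729/8 + 23))/4 = (f*(913/8))/4 = (913*f/8)/4 = 913*f/32)
4174535 - K(-977) = 4174535 - 913*(-977)/32 = 4174535 - 1*(-892001/32) = 4174535 + 892001/32 = 134477121/32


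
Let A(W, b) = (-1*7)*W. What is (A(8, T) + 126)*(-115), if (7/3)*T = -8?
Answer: -8050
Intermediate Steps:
T = -24/7 (T = (3/7)*(-8) = -24/7 ≈ -3.4286)
A(W, b) = -7*W
(A(8, T) + 126)*(-115) = (-7*8 + 126)*(-115) = (-56 + 126)*(-115) = 70*(-115) = -8050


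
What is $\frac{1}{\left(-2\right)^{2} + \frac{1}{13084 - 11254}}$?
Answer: $\frac{1830}{7321} \approx 0.24997$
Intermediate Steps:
$\frac{1}{\left(-2\right)^{2} + \frac{1}{13084 - 11254}} = \frac{1}{4 + \frac{1}{1830}} = \frac{1}{\frac{7321}{1830}} = \frac{1830}{7321}$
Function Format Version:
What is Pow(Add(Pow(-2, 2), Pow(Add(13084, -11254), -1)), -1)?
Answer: Rational(1830, 7321) ≈ 0.24997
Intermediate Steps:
Pow(Add(Pow(-2, 2), Pow(Add(13084, -11254), -1)), -1) = Pow(Add(4, Pow(1830, -1)), -1) = Pow(Add(4, Rational(1, 1830)), -1) = Pow(Rational(7321, 1830), -1) = Rational(1830, 7321)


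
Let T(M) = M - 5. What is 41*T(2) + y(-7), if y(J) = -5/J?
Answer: -856/7 ≈ -122.29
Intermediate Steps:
T(M) = -5 + M
41*T(2) + y(-7) = 41*(-5 + 2) - 5/(-7) = 41*(-3) - 5*(-⅐) = -123 + 5/7 = -856/7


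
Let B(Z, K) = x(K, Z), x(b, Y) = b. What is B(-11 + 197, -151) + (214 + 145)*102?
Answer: 36467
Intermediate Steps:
B(Z, K) = K
B(-11 + 197, -151) + (214 + 145)*102 = -151 + (214 + 145)*102 = -151 + 359*102 = -151 + 36618 = 36467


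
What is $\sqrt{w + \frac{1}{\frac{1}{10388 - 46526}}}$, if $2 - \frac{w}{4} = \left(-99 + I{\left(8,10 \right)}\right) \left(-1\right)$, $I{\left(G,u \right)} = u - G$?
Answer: $31 i \sqrt{38} \approx 191.1 i$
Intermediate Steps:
$w = -380$ ($w = 8 - 4 \left(-99 + \left(10 - 8\right)\right) \left(-1\right) = 8 - 4 \left(-99 + 2\right) \left(-1\right) = 8 - 4 \left(\left(-97\right) \left(-1\right)\right) = 8 - 388 = -380$)
$\sqrt{w + \frac{1}{\frac{1}{10388 - 46526}}} = \sqrt{-380 + \frac{1}{\frac{1}{10388 - 46526}}} = \sqrt{-380 + \frac{1}{\frac{1}{-36138}}} = \sqrt{-380 + \frac{1}{- \frac{1}{36138}}} = \sqrt{-380 - 36138} = \sqrt{-36518} = 31 i \sqrt{38}$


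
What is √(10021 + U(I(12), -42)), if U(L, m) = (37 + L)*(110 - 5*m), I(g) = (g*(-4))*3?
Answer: 9*I*√299 ≈ 155.62*I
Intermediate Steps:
I(g) = -12*g (I(g) = -4*g*3 = -12*g)
√(10021 + U(I(12), -42)) = √(10021 + (4070 - 185*(-42) + 110*(-12*12) - 5*(-12*12)*(-42))) = √(10021 + (4070 + 7770 + 110*(-144) - 5*(-144)*(-42))) = √(10021 + (4070 + 7770 - 15840 - 30240)) = √(10021 - 34240) = √(-24219) = 9*I*√299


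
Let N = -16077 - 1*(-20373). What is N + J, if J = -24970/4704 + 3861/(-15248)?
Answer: 2404207301/560364 ≈ 4290.4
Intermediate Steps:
J = -3116443/560364 (J = -24970*1/4704 + 3861*(-1/15248) = -12485/2352 - 3861/15248 = -3116443/560364 ≈ -5.5615)
N = 4296 (N = -16077 + 20373 = 4296)
N + J = 4296 - 3116443/560364 = 2404207301/560364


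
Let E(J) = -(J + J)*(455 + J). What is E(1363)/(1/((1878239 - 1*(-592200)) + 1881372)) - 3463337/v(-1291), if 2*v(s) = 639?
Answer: -13781313567296446/639 ≈ -2.1567e+13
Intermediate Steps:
v(s) = 639/2 (v(s) = (½)*639 = 639/2)
E(J) = -2*J*(455 + J)
E(1363)/(1/((1878239 - 1*(-592200)) + 1881372)) - 3463337/v(-1291) = (-2*1363*(455 + 1363))/(1/((1878239 - 1*(-592200)) + 1881372)) - 3463337/639/2 = (-2*1363*1818)/(1/((1878239 + 592200) + 1881372)) - 3463337*2/639 = -4955868/(1/(2470439 + 1881372)) - 6926674/639 = -4955868/(1/4351811) - 6926674/639 = -4955868/1/4351811 - 6926674/639 = -4955868*4351811 - 6926674/639 = -21567000876948 - 6926674/639 = -13781313567296446/639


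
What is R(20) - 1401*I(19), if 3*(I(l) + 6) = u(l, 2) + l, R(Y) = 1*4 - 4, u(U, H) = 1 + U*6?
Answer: -54172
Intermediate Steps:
u(U, H) = 1 + 6*U
R(Y) = 0 (R(Y) = 4 - 4 = 0)
I(l) = -17/3 + 7*l/3 (I(l) = -6 + ((1 + 6*l) + l)/3 = -6 + (1 + 7*l)/3 = -6 + (⅓ + 7*l/3) = -17/3 + 7*l/3)
R(20) - 1401*I(19) = 0 - 1401*(-17/3 + (7/3)*19) = 0 - 1401*(-17/3 + 133/3) = 0 - 1401*116/3 = 0 - 54172 = -54172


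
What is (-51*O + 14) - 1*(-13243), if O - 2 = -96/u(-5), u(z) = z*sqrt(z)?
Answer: 13155 + 4896*I*sqrt(5)/25 ≈ 13155.0 + 437.91*I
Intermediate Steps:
u(z) = z**(3/2)
O = 2 - 96*I*sqrt(5)/25 ≈ 2.0 - 8.5865*I
(-51*O + 14) - 1*(-13243) = (-51*(2 - 96*I*sqrt(5)/25) + 14) - 1*(-13243) = ((-102 + 4896*I*sqrt(5)/25) + 14) + 13243 = (-88 + 4896*I*sqrt(5)/25) + 13243 = 13155 + 4896*I*sqrt(5)/25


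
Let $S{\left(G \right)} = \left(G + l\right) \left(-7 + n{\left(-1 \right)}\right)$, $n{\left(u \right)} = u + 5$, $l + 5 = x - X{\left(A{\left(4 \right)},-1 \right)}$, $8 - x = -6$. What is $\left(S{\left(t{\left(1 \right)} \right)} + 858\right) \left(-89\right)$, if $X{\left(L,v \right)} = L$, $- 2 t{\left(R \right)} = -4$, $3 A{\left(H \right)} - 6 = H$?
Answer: $-74315$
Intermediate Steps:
$x = 14$ ($x = 8 - -6 = 8 + 6 = 14$)
$A{\left(H \right)} = 2 + \frac{H}{3}$
$t{\left(R \right)} = 2$ ($t{\left(R \right)} = \left(- \frac{1}{2}\right) \left(-4\right) = 2$)
$l = \frac{17}{3}$ ($l = -5 + \left(14 - \left(2 + \frac{1}{3} \cdot 4\right)\right) = -5 + \left(14 - \left(2 + \frac{4}{3}\right)\right) = -5 + \left(14 - \frac{10}{3}\right) = -5 + \frac{32}{3} = \frac{17}{3} \approx 5.6667$)
$n{\left(u \right)} = 5 + u$
$S{\left(G \right)} = -17 - 3 G$ ($S{\left(G \right)} = \left(G + \frac{17}{3}\right) \left(-7 + \left(5 - 1\right)\right) = \left(\frac{17}{3} + G\right) \left(-7 + 4\right) = \left(\frac{17}{3} + G\right) \left(-3\right) = -17 - 3 G$)
$\left(S{\left(t{\left(1 \right)} \right)} + 858\right) \left(-89\right) = \left(\left(-17 - 6\right) + 858\right) \left(-89\right) = \left(-23 + 858\right) \left(-89\right) = 835 \left(-89\right) = -74315$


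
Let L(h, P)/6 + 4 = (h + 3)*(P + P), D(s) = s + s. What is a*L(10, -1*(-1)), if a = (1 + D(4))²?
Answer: 10692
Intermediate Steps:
D(s) = 2*s
L(h, P) = -24 + 12*P*(3 + h) (L(h, P) = -24 + 6*((h + 3)*(P + P)) = -24 + 6*((3 + h)*(2*P)) = -24 + 6*(2*P*(3 + h)) = -24 + 12*P*(3 + h))
a = 81 (a = (1 + 2*4)² = (1 + 8)² = 9² = 81)
a*L(10, -1*(-1)) = 81*(-24 + 36*(-1*(-1)) + 12*(-1*(-1))*10) = 81*(-24 + 36*1 + 12*1*10) = 81*(-24 + 36 + 120) = 81*132 = 10692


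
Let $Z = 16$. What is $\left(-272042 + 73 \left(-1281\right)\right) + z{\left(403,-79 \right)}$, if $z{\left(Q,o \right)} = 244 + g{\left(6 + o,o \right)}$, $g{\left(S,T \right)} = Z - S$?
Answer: $-365222$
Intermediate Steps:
$g{\left(S,T \right)} = 16 - S$
$z{\left(Q,o \right)} = 254 - o$ ($z{\left(Q,o \right)} = 244 - \left(-10 + o\right) = 254 - o$)
$\left(-272042 + 73 \left(-1281\right)\right) + z{\left(403,-79 \right)} = \left(-272042 + 73 \left(-1281\right)\right) + \left(254 - -79\right) = \left(-272042 - 93513\right) + \left(254 + 79\right) = -365555 + 333 = -365222$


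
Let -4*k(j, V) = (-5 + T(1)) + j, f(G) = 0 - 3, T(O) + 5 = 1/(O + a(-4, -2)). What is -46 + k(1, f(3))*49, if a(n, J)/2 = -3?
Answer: 667/10 ≈ 66.700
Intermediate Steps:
a(n, J) = -6 (a(n, J) = 2*(-3) = -6)
T(O) = -5 + 1/(-6 + O) (T(O) = -5 + 1/(O - 6) = -5 + 1/(-6 + O))
f(G) = -3
k(j, V) = 51/20 - j/4 (k(j, V) = -((-5 + (31 - 5*1)/(-6 + 1)) + j)/4 = -((-5 + (31 - 5)/(-5)) + j)/4 = -((-5 - 1/5*26) + j)/4 = -((-5 - 26/5) + j)/4 = -(-51/5 + j)/4 = 51/20 - j/4)
-46 + k(1, f(3))*49 = -46 + (51/20 - 1/4*1)*49 = -46 + (51/20 - 1/4)*49 = -46 + (23/10)*49 = -46 + 1127/10 = 667/10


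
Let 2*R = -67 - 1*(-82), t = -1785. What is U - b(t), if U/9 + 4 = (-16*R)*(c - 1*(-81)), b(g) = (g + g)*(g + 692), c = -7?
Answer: -3981966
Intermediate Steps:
R = 15/2 (R = (-67 - 1*(-82))/2 = (-67 + 82)/2 = (½)*15 = 15/2 ≈ 7.5000)
b(g) = 2*g*(692 + g) (b(g) = (2*g)*(692 + g) = 2*g*(692 + g))
U = -79956 (U = -36 + 9*((-16*15/2)*(-7 - 1*(-81))) = -36 + 9*(-120*(-7 + 81)) = -36 + 9*(-120*74) = -36 + 9*(-8880) = -36 - 79920 = -79956)
U - b(t) = -79956 - 2*(-1785)*(692 - 1785) = -79956 - 2*(-1785)*(-1093) = -79956 - 1*3902010 = -79956 - 3902010 = -3981966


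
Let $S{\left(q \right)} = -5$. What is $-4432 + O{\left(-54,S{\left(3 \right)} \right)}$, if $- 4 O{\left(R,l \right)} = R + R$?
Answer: $-4405$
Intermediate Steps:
$O{\left(R,l \right)} = - \frac{R}{2}$ ($O{\left(R,l \right)} = - \frac{R + R}{4} = - \frac{2 R}{4} = - \frac{R}{2}$)
$-4432 + O{\left(-54,S{\left(3 \right)} \right)} = -4432 - -27 = -4432 + 27 = -4405$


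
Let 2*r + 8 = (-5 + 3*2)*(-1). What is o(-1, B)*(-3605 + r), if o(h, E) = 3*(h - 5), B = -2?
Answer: 64971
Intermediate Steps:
o(h, E) = -15 + 3*h (o(h, E) = 3*(-5 + h) = -15 + 3*h)
r = -9/2 (r = -4 + ((-5 + 3*2)*(-1))/2 = -4 + ((-5 + 6)*(-1))/2 = -4 + (1*(-1))/2 = -4 + (½)*(-1) = -4 - ½ = -9/2 ≈ -4.5000)
o(-1, B)*(-3605 + r) = (-15 + 3*(-1))*(-3605 - 9/2) = (-15 - 3)*(-7219/2) = -18*(-7219/2) = 64971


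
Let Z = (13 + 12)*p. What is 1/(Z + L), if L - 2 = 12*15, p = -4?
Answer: 1/82 ≈ 0.012195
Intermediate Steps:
L = 182 (L = 2 + 12*15 = 2 + 180 = 182)
Z = -100 (Z = (13 + 12)*(-4) = 25*(-4) = -100)
1/(Z + L) = 1/(-100 + 182) = 1/82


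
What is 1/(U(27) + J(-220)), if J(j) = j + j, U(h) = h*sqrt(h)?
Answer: -440/173917 - 81*sqrt(3)/173917 ≈ -0.0033366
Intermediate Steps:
U(h) = h**(3/2)
J(j) = 2*j
1/(U(27) + J(-220)) = 1/(27**(3/2) + 2*(-220)) = 1/(81*sqrt(3) - 440) = 1/(-440 + 81*sqrt(3))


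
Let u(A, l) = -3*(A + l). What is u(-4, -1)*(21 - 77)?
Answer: -840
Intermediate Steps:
u(A, l) = -3*A - 3*l
u(-4, -1)*(21 - 77) = (-3*(-4) - 3*(-1))*(21 - 77) = (12 + 3)*(-56) = 15*(-56) = -840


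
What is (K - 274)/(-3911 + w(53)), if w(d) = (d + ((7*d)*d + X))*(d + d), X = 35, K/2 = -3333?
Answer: -1388/417939 ≈ -0.0033211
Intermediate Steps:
K = -6666 (K = 2*(-3333) = -6666)
w(d) = 2*d*(35 + d + 7*d²) (w(d) = (d + ((7*d)*d + 35))*(d + d) = (d + (7*d² + 35))*(2*d) = (d + (35 + 7*d²))*(2*d) = (35 + d + 7*d²)*(2*d) = 2*d*(35 + d + 7*d²))
(K - 274)/(-3911 + w(53)) = (-6666 - 274)/(-3911 + 2*53*(35 + 53 + 7*53²)) = -6940/(-3911 + 2*53*(35 + 53 + 7*2809)) = -6940/(-3911 + 2*53*(35 + 53 + 19663)) = -6940/(-3911 + 2*53*19751) = -6940/(-3911 + 2093606) = -6940/2089695 = -6940*1/2089695 = -1388/417939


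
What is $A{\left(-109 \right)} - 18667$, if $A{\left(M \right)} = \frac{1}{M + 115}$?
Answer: $- \frac{112001}{6} \approx -18667.0$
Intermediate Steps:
$A{\left(M \right)} = \frac{1}{115 + M}$
$A{\left(-109 \right)} - 18667 = \frac{1}{115 - 109} - 18667 = \frac{1}{6} - 18667 = - \frac{112001}{6}$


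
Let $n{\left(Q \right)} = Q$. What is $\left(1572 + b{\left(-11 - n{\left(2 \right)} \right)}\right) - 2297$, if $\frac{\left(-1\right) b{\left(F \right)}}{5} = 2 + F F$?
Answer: $-1580$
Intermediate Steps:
$b{\left(F \right)} = -10 - 5 F^{2}$ ($b{\left(F \right)} = - 5 \left(2 + F F\right) = - 5 \left(2 + F^{2}\right) = -10 - 5 F^{2}$)
$\left(1572 + b{\left(-11 - n{\left(2 \right)} \right)}\right) - 2297 = \left(1572 - \left(10 + 5 \left(-11 - 2\right)^{2}\right)\right) - 2297 = \left(1572 - \left(10 + 5 \left(-13\right)^{2}\right)\right) - 2297 = \left(1572 - 855\right) - 2297 = 717 - 2297 = -1580$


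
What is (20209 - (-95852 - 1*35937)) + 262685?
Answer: 414683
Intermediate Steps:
(20209 - (-95852 - 1*35937)) + 262685 = (20209 - (-95852 - 35937)) + 262685 = (20209 - 1*(-131789)) + 262685 = (20209 + 131789) + 262685 = 151998 + 262685 = 414683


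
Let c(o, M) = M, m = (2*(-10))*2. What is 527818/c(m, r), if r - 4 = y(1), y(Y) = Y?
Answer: 527818/5 ≈ 1.0556e+5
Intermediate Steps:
r = 5 (r = 4 + 1 = 5)
m = -40 (m = -20*2 = -40)
527818/c(m, r) = 527818/5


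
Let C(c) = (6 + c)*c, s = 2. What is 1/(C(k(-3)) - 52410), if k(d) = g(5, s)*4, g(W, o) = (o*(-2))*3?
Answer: -1/50394 ≈ -1.9844e-5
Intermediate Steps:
g(W, o) = -6*o (g(W, o) = -2*o*3 = -6*o)
k(d) = -48 (k(d) = -6*2*4 = -12*4 = -48)
C(c) = c*(6 + c)
1/(C(k(-3)) - 52410) = 1/(-48*(6 - 48) - 52410) = 1/(-48*(-42) - 52410) = 1/(2016 - 52410) = 1/(-50394) = -1/50394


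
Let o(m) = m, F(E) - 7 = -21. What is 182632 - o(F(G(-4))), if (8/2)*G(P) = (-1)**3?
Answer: 182646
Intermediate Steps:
G(P) = -1/4 (G(P) = (1/4)*(-1)**3 = (1/4)*(-1) = -1/4)
F(E) = -14 (F(E) = 7 - 21 = -14)
182632 - o(F(G(-4))) = 182632 - 1*(-14) = 182632 + 14 = 182646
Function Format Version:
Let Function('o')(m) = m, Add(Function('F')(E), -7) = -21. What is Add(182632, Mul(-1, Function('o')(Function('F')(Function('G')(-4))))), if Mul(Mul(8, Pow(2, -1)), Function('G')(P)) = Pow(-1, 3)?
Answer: 182646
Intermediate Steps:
Function('G')(P) = Rational(-1, 4) (Function('G')(P) = Mul(Rational(1, 4), Pow(-1, 3)) = Mul(Rational(1, 4), -1) = Rational(-1, 4))
Function('F')(E) = -14 (Function('F')(E) = Add(7, -21) = -14)
Add(182632, Mul(-1, Function('o')(Function('F')(Function('G')(-4))))) = Add(182632, Mul(-1, -14)) = Add(182632, 14) = 182646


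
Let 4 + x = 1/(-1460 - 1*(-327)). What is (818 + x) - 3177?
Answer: -2677280/1133 ≈ -2363.0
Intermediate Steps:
x = -4533/1133 (x = -4 + 1/(-1460 - 1*(-327)) = -4 + 1/(-1460 + 327) = -4 + 1/(-1133) = -4 - 1/1133 = -4533/1133 ≈ -4.0009)
(818 + x) - 3177 = (818 - 4533/1133) - 3177 = 922261/1133 - 3177 = -2677280/1133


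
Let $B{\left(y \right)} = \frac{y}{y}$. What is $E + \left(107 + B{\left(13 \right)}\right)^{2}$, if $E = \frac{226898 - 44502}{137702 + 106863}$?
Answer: $\frac{2852788556}{244565} \approx 11665.0$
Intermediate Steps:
$E = \frac{182396}{244565} \approx 0.7458$
$B{\left(y \right)} = 1$
$E + \left(107 + B{\left(13 \right)}\right)^{2} = \frac{182396}{244565} + \left(107 + 1\right)^{2} = \frac{182396}{244565} + 108^{2} = \frac{182396}{244565} + 11664 = \frac{2852788556}{244565}$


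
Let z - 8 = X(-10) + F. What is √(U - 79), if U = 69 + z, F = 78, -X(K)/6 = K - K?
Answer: 2*√19 ≈ 8.7178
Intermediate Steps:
X(K) = 0 (X(K) = -6*(K - K) = -6*0 = 0)
z = 86 (z = 8 + (0 + 78) = 8 + 78 = 86)
U = 155 (U = 69 + 86 = 155)
√(U - 79) = √(155 - 79) = √76 = 2*√19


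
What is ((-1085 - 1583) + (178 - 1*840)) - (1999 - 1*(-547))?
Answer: -5876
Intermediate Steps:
((-1085 - 1583) + (178 - 1*840)) - (1999 - 1*(-547)) = (-2668 + (178 - 840)) - (1999 + 547) = (-2668 - 662) - 1*2546 = -3330 - 2546 = -5876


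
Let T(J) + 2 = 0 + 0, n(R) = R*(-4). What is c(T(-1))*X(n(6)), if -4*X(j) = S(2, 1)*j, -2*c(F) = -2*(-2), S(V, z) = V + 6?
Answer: -96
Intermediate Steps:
n(R) = -4*R
S(V, z) = 6 + V
T(J) = -2 (T(J) = -2 + (0 + 0) = -2 + 0 = -2)
c(F) = -2 (c(F) = -(-1)*(-2) = -½*4 = -2)
X(j) = -2*j (X(j) = -(6 + 2)*j/4 = -2*j)
c(T(-1))*X(n(6)) = -(-4)*(-4*6) = -(-4)*(-24) = -2*48 = -96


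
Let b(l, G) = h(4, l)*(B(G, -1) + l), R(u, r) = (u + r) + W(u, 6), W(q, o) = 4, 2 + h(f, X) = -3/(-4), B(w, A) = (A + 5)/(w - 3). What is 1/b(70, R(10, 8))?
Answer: -38/3335 ≈ -0.011394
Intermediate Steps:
B(w, A) = (5 + A)/(-3 + w)
h(f, X) = -5/4 (h(f, X) = -2 - 3/(-4) = -2 - 3*(-¼) = -2 + ¾ = -5/4)
R(u, r) = 4 + r + u (R(u, r) = (u + r) + 4 = (r + u) + 4 = 4 + r + u)
b(l, G) = -5/(-3 + G) - 5*l/4 (b(l, G) = -5*((5 - 1)/(-3 + G) + l)/4 = -5*(4/(-3 + G) + l)/4 = -5*(l + 4/(-3 + G))/4 = -5/(-3 + G) - 5*l/4)
1/b(70, R(10, 8)) = 1/(5*(-4 - 1*70*(-3 + (4 + 8 + 10)))/(4*(-3 + (4 + 8 + 10)))) = 1/(5*(-4 - 1*70*(-3 + 22))/(4*(-3 + 22))) = 1/((5/4)*(-4 - 1*70*19)/19) = 1/((5/4)*(1/19)*(-4 - 1330)) = 1/((5/4)*(1/19)*(-1334)) = 1/(-3335/38) = -38/3335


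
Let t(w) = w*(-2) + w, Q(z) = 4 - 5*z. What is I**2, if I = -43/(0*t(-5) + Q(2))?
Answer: 1849/36 ≈ 51.361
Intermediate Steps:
t(w) = -w (t(w) = -2*w + w = -w)
I = 43/6 (I = -43/(0*(-1*(-5)) + (4 - 5*2)) = -43/(0*5 + (4 - 10)) = -43/(0 - 6) = -43/(-6) = -43*(-1/6) = 43/6 ≈ 7.1667)
I**2 = (43/6)**2 = 1849/36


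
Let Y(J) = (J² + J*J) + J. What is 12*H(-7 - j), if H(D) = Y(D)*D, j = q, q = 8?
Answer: -78300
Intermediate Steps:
Y(J) = J + 2*J² (Y(J) = (J² + J²) + J = 2*J² + J = J + 2*J²)
j = 8
H(D) = D²*(1 + 2*D) (H(D) = (D*(1 + 2*D))*D = D²*(1 + 2*D))
12*H(-7 - j) = 12*((-7 - 1*8)²*(1 + 2*(-7 - 1*8))) = 12*((-7 - 8)²*(1 + 2*(-7 - 8))) = 12*((-15)²*(1 + 2*(-15))) = 12*(225*(1 - 30)) = 12*(225*(-29)) = 12*(-6525) = -78300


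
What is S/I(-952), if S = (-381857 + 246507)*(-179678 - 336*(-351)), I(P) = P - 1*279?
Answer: -8356779700/1231 ≈ -6.7886e+6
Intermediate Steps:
I(P) = -279 + P (I(P) = P - 279 = -279 + P)
S = 8356779700 (S = -135350*(-179678 + 117936) = -135350*(-61742) = 8356779700)
S/I(-952) = 8356779700/(-279 - 952) = 8356779700/(-1231) = 8356779700*(-1/1231) = -8356779700/1231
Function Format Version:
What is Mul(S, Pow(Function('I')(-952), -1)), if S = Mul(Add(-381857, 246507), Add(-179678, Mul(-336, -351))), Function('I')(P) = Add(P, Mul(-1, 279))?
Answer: Rational(-8356779700, 1231) ≈ -6.7886e+6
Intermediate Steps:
Function('I')(P) = Add(-279, P) (Function('I')(P) = Add(P, -279) = Add(-279, P))
S = 8356779700 (S = Mul(-135350, Add(-179678, 117936)) = Mul(-135350, -61742) = 8356779700)
Mul(S, Pow(Function('I')(-952), -1)) = Mul(8356779700, Pow(Add(-279, -952), -1)) = Mul(8356779700, Pow(-1231, -1)) = Mul(8356779700, Rational(-1, 1231)) = Rational(-8356779700, 1231)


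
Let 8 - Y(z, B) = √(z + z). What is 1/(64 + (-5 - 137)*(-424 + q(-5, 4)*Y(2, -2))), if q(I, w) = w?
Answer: 1/56864 ≈ 1.7586e-5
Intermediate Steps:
Y(z, B) = 8 - √2*√z (Y(z, B) = 8 - √(z + z) = 8 - √(2*z) = 8 - √2*√z)
1/(64 + (-5 - 137)*(-424 + q(-5, 4)*Y(2, -2))) = 1/(64 + (-5 - 137)*(-424 + 4*(8 - √2*√2))) = 1/(64 - 142*(-424 + 4*(8 - 2))) = 1/(64 - 142*(-424 + 4*6)) = 1/(64 - 142*(-424 + 24)) = 1/(64 - 142*(-400)) = 1/(64 + 56800) = 1/56864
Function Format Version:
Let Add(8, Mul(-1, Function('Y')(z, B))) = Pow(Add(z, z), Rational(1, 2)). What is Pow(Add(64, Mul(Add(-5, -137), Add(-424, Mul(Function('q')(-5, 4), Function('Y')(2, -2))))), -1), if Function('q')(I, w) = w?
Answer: Rational(1, 56864) ≈ 1.7586e-5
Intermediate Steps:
Function('Y')(z, B) = Add(8, Mul(-1, Pow(2, Rational(1, 2)), Pow(z, Rational(1, 2)))) (Function('Y')(z, B) = Add(8, Mul(-1, Pow(Add(z, z), Rational(1, 2)))) = Add(8, Mul(-1, Pow(Mul(2, z), Rational(1, 2)))) = Add(8, Mul(-1, Mul(Pow(2, Rational(1, 2)), Pow(z, Rational(1, 2))))) = Add(8, Mul(-1, Pow(2, Rational(1, 2)), Pow(z, Rational(1, 2)))))
Pow(Add(64, Mul(Add(-5, -137), Add(-424, Mul(Function('q')(-5, 4), Function('Y')(2, -2))))), -1) = Pow(Add(64, Mul(Add(-5, -137), Add(-424, Mul(4, Add(8, Mul(-1, Pow(2, Rational(1, 2)), Pow(2, Rational(1, 2)))))))), -1) = Pow(Add(64, Mul(-142, Add(-424, Mul(4, Add(8, -2))))), -1) = Pow(Add(64, Mul(-142, Add(-424, Mul(4, 6)))), -1) = Pow(Add(64, Mul(-142, Add(-424, 24))), -1) = Pow(Add(64, Mul(-142, -400)), -1) = Pow(Add(64, 56800), -1) = Pow(56864, -1) = Rational(1, 56864)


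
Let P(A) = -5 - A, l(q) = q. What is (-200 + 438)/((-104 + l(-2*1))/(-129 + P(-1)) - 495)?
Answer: -31654/65729 ≈ -0.48158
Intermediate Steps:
(-200 + 438)/((-104 + l(-2*1))/(-129 + P(-1)) - 495) = (-200 + 438)/((-104 - 2*1)/(-129 + (-5 - 1*(-1))) - 495) = 238/((-104 - 2)/(-129 + (-5 + 1)) - 495) = 238/(-106/(-129 - 4) - 495) = 238/(-106/(-133) - 495) = 238/(-106*(-1/133) - 495) = 238/(106/133 - 495) = 238/(-65729/133) = 238*(-133/65729) = -31654/65729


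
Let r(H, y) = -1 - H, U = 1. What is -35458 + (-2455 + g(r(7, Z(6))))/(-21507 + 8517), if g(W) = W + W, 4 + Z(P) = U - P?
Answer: -460596949/12990 ≈ -35458.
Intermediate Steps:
Z(P) = -3 - P (Z(P) = -4 + (1 - P) = -3 - P)
g(W) = 2*W
-35458 + (-2455 + g(r(7, Z(6))))/(-21507 + 8517) = -35458 + (-2455 + 2*(-1 - 1*7))/(-21507 + 8517) = -35458 + (-2455 + 2*(-1 - 7))/(-12990) = -35458 + (-2455 + 2*(-8))*(-1/12990) = -35458 + (-2455 - 16)*(-1/12990) = -35458 - 2471*(-1/12990) = -35458 + 2471/12990 = -460596949/12990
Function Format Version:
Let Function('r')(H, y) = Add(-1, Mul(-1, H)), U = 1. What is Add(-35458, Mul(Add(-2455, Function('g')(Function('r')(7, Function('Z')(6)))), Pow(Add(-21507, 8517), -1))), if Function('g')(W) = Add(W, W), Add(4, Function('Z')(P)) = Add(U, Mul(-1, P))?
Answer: Rational(-460596949, 12990) ≈ -35458.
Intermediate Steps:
Function('Z')(P) = Add(-3, Mul(-1, P)) (Function('Z')(P) = Add(-4, Add(1, Mul(-1, P))) = Add(-3, Mul(-1, P)))
Function('g')(W) = Mul(2, W)
Add(-35458, Mul(Add(-2455, Function('g')(Function('r')(7, Function('Z')(6)))), Pow(Add(-21507, 8517), -1))) = Add(-35458, Mul(Add(-2455, Mul(2, Add(-1, Mul(-1, 7)))), Pow(Add(-21507, 8517), -1))) = Add(-35458, Mul(Add(-2455, Mul(2, Add(-1, -7))), Pow(-12990, -1))) = Add(-35458, Mul(Add(-2455, Mul(2, -8)), Rational(-1, 12990))) = Add(-35458, Mul(Add(-2455, -16), Rational(-1, 12990))) = Add(-35458, Mul(-2471, Rational(-1, 12990))) = Add(-35458, Rational(2471, 12990)) = Rational(-460596949, 12990)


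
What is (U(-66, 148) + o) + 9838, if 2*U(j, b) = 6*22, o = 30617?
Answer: 40521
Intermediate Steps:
U(j, b) = 66 (U(j, b) = (6*22)/2 = (1/2)*132 = 66)
(U(-66, 148) + o) + 9838 = (66 + 30617) + 9838 = 30683 + 9838 = 40521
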